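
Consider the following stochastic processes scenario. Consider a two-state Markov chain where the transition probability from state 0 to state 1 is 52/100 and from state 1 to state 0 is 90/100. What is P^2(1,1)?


Computing P^2 by matrix multiplication.
P = [[0.4800, 0.5200], [0.9000, 0.1000]]
After raising P to the power 2:
P^2(1,1) = 0.4780

0.4780


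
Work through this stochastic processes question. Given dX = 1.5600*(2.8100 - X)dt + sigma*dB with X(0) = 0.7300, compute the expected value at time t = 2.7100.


E[X(t)] = mu + (X(0) - mu)*exp(-theta*t)
= 2.8100 + (0.7300 - 2.8100)*exp(-1.5600*2.7100)
= 2.8100 + -2.0800 * 0.0146
= 2.7797

2.7797


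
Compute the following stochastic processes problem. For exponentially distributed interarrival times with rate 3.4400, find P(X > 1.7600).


P(X > t) = exp(-lambda * t)
= exp(-3.4400 * 1.7600)
= exp(-6.0544) = 0.0023

0.0023


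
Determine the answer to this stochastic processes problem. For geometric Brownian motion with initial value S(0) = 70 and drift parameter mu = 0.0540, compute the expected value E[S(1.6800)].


E[S(t)] = S(0) * exp(mu * t)
= 70 * exp(0.0540 * 1.6800)
= 70 * 1.0950
= 76.6474

76.6474


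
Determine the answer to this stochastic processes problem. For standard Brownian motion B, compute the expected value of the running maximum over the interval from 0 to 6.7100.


E(max B(s)) = sqrt(2t/pi)
= sqrt(2*6.7100/pi)
= sqrt(4.2717)
= 2.0668

2.0668


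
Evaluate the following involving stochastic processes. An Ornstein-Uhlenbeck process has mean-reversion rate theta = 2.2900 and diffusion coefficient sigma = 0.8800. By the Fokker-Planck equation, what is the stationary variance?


Stationary variance = sigma^2 / (2*theta)
= 0.8800^2 / (2*2.2900)
= 0.7744 / 4.5800
= 0.1691

0.1691


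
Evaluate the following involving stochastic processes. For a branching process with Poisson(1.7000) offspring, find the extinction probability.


Since mu = 1.7000 > 1, extinction prob q < 1.
Solve s = exp(mu*(s-1)) iteratively.
q = 0.3088

0.3088


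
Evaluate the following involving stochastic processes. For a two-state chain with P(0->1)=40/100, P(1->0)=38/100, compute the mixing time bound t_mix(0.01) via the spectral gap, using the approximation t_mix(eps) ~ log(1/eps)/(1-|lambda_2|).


lambda_2 = |1 - p01 - p10| = |1 - 0.4000 - 0.3800| = 0.2200
t_mix ~ log(1/eps)/(1 - |lambda_2|)
= log(100)/(1 - 0.2200) = 4.6052/0.7800
= 5.9041

5.9041


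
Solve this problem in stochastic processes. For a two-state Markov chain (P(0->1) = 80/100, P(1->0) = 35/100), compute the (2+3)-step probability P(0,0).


P^5 = P^2 * P^3
Computing via matrix multiplication of the transition matrix.
Entry (0,0) of P^5 = 0.3043

0.3043


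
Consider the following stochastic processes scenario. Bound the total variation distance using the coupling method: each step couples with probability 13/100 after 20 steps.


TV distance bound <= (1-delta)^n
= (1 - 0.1300)^20
= 0.8700^20
= 0.0617

0.0617


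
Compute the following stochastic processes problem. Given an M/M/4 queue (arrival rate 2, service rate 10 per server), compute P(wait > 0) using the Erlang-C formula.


a = lambda/mu = 0.2000
rho = a/c = 0.0500
Erlang-C formula applied:
C(c,a) = 5.7455e-05

5.7455e-05


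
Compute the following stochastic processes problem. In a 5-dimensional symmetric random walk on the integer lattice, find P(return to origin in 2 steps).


P(return in 2 steps) = P(reverse first step) = 1/(2d)
= 1/10
= 0.1000

0.1000


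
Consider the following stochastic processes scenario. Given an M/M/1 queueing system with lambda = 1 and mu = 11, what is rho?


rho = lambda/mu
= 1/11
= 0.0909

0.0909


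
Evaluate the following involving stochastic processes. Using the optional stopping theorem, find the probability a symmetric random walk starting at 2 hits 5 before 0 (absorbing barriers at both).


By optional stopping theorem: E(M at tau) = M(0) = 2
P(hit 5)*5 + P(hit 0)*0 = 2
P(hit 5) = (2 - 0)/(5 - 0) = 2/5 = 0.4000

0.4000


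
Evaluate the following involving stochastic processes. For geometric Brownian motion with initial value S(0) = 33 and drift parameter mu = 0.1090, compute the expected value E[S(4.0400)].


E[S(t)] = S(0) * exp(mu * t)
= 33 * exp(0.1090 * 4.0400)
= 33 * 1.5533
= 51.2578

51.2578


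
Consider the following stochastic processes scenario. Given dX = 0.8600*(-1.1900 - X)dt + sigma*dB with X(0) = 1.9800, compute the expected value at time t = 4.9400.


E[X(t)] = mu + (X(0) - mu)*exp(-theta*t)
= -1.1900 + (1.9800 - -1.1900)*exp(-0.8600*4.9400)
= -1.1900 + 3.1700 * 0.0143
= -1.1447

-1.1447


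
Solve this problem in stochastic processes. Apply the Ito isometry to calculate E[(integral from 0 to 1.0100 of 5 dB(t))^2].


By Ito isometry: E[(int f dB)^2] = int f^2 dt
= 5^2 * 1.0100
= 25 * 1.0100 = 25.2500

25.2500


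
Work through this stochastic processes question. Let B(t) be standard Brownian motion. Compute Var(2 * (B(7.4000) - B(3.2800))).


Var(alpha*(B(t)-B(s))) = alpha^2 * (t-s)
= 2^2 * (7.4000 - 3.2800)
= 4 * 4.1200
= 16.4800

16.4800


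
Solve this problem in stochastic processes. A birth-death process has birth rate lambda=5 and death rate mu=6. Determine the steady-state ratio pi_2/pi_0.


For birth-death process, pi_n/pi_0 = (lambda/mu)^n
= (5/6)^2
= 0.6944

0.6944


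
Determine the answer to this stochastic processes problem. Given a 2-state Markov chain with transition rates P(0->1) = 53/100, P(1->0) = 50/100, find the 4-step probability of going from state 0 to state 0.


Computing P^4 by matrix multiplication.
P = [[0.4700, 0.5300], [0.5000, 0.5000]]
After raising P to the power 4:
P^4(0,0) = 0.4854

0.4854


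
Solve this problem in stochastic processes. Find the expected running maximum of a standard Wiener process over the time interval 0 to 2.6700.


E(max B(s)) = sqrt(2t/pi)
= sqrt(2*2.6700/pi)
= sqrt(1.6998)
= 1.3038

1.3038


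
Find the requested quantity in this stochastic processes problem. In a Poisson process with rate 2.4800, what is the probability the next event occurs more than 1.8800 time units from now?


P(X > t) = exp(-lambda * t)
= exp(-2.4800 * 1.8800)
= exp(-4.6624) = 0.0094

0.0094


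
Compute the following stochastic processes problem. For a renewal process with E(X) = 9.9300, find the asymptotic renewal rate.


Long-run renewal rate = 1/E(X)
= 1/9.9300
= 0.1007

0.1007


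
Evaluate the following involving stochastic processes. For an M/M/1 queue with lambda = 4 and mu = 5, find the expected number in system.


rho = 4/5 = 0.8000
L = rho/(1-rho)
= 0.8000/0.2000
= 4.0000

4.0000


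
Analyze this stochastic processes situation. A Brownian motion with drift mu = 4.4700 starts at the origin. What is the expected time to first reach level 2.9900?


Expected first passage time = a/mu
= 2.9900/4.4700
= 0.6689

0.6689


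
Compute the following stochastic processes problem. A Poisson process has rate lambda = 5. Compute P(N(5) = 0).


P(N(t)=k) = (lambda*t)^k * exp(-lambda*t) / k!
lambda*t = 25
= 25^0 * exp(-25) / 0!
= 1 * 1.3888e-11 / 1
= 1.3888e-11

1.3888e-11


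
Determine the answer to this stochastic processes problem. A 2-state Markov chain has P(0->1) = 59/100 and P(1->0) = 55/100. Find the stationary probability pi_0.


Stationary distribution: pi_0 = p10/(p01+p10), pi_1 = p01/(p01+p10)
p01 = 0.5900, p10 = 0.5500
pi_0 = 0.4825

0.4825


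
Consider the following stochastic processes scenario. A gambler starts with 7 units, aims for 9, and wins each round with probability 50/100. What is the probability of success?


p = 1/2: P(win) = i/N = 7/9
= 0.7778

0.7778


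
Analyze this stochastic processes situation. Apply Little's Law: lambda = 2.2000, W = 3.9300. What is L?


Little's Law: L = lambda * W
= 2.2000 * 3.9300
= 8.6460

8.6460


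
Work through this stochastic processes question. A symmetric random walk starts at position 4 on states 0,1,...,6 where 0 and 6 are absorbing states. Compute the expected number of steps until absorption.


For symmetric RW on 0,...,N with absorbing barriers, E(i) = i*(N-i)
E(4) = 4 * 2 = 8

8


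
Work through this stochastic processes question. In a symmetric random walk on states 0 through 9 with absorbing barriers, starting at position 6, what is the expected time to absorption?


For symmetric RW on 0,...,N with absorbing barriers, E(i) = i*(N-i)
E(6) = 6 * 3 = 18

18


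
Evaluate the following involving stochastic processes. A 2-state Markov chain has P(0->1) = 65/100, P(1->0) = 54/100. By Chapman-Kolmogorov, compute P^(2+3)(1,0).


P^5 = P^2 * P^3
Computing via matrix multiplication of the transition matrix.
Entry (1,0) of P^5 = 0.4539

0.4539


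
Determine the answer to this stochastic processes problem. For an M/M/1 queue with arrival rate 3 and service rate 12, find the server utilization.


rho = lambda/mu
= 3/12
= 0.2500

0.2500


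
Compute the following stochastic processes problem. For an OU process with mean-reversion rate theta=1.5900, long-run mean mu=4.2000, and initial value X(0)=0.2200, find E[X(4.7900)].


E[X(t)] = mu + (X(0) - mu)*exp(-theta*t)
= 4.2000 + (0.2200 - 4.2000)*exp(-1.5900*4.7900)
= 4.2000 + -3.9800 * 4.9246e-04
= 4.1980

4.1980


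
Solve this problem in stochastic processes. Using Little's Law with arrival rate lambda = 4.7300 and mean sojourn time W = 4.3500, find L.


Little's Law: L = lambda * W
= 4.7300 * 4.3500
= 20.5755

20.5755


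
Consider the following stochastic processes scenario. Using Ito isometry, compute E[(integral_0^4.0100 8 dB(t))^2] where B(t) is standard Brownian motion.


By Ito isometry: E[(int f dB)^2] = int f^2 dt
= 8^2 * 4.0100
= 64 * 4.0100 = 256.6400

256.6400


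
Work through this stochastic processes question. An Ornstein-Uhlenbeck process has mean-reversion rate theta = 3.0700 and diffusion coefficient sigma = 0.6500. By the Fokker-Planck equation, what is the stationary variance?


Stationary variance = sigma^2 / (2*theta)
= 0.6500^2 / (2*3.0700)
= 0.4225 / 6.1400
= 0.0688

0.0688


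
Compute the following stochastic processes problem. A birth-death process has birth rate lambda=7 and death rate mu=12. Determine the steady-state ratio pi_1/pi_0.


For birth-death process, pi_n/pi_0 = (lambda/mu)^n
= (7/12)^1
= 0.5833

0.5833


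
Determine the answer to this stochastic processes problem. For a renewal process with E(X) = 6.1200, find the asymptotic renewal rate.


Long-run renewal rate = 1/E(X)
= 1/6.1200
= 0.1634

0.1634


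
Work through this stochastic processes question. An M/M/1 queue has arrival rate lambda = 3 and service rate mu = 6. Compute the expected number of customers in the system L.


rho = 3/6 = 0.5000
L = rho/(1-rho)
= 0.5000/0.5000
= 1.0000

1.0000


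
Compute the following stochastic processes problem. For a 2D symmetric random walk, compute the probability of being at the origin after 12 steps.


P = C(12,6)^2 / 4^12
= 924^2 / 16777216
= 853776 / 16777216
= 0.0509

0.0509


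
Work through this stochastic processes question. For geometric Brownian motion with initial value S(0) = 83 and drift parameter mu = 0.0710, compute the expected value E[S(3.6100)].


E[S(t)] = S(0) * exp(mu * t)
= 83 * exp(0.0710 * 3.6100)
= 83 * 1.2922
= 107.2487

107.2487


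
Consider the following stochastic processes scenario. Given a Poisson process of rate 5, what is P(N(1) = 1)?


P(N(t)=k) = (lambda*t)^k * exp(-lambda*t) / k!
lambda*t = 5
= 5^1 * exp(-5) / 1!
= 5 * 0.0067 / 1
= 0.0337

0.0337


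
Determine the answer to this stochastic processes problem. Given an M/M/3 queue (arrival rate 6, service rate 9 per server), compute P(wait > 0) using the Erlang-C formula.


a = lambda/mu = 0.6667
rho = a/c = 0.2222
Erlang-C formula applied:
C(c,a) = 0.0325

0.0325


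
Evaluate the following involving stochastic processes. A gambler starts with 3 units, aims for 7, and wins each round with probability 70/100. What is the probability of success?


Gambler's ruin formula:
r = q/p = 0.3000/0.7000 = 0.4286
P(win) = (1 - r^i)/(1 - r^N)
= (1 - 0.4286^3)/(1 - 0.4286^7)
= 0.9237

0.9237


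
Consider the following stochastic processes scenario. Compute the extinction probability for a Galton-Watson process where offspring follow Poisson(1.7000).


Since mu = 1.7000 > 1, extinction prob q < 1.
Solve s = exp(mu*(s-1)) iteratively.
q = 0.3088

0.3088


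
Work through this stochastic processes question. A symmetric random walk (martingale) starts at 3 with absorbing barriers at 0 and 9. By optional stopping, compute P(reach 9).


By optional stopping theorem: E(M at tau) = M(0) = 3
P(hit 9)*9 + P(hit 0)*0 = 3
P(hit 9) = (3 - 0)/(9 - 0) = 1/3 = 0.3333

0.3333


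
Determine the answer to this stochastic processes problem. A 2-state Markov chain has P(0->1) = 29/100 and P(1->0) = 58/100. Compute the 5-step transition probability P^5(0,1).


Computing P^5 by matrix multiplication.
P = [[0.7100, 0.2900], [0.5800, 0.4200]]
After raising P to the power 5:
P^5(0,1) = 0.3333

0.3333


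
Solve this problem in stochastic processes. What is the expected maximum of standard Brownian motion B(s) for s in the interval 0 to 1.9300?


E(max B(s)) = sqrt(2t/pi)
= sqrt(2*1.9300/pi)
= sqrt(1.2287)
= 1.1085

1.1085


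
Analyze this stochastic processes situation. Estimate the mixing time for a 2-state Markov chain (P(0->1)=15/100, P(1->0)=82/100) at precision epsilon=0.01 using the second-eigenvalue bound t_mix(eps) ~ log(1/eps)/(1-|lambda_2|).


lambda_2 = |1 - p01 - p10| = |1 - 0.1500 - 0.8200| = 0.0300
t_mix ~ log(1/eps)/(1 - |lambda_2|)
= log(100)/(1 - 0.0300) = 4.6052/0.9700
= 4.7476

4.7476


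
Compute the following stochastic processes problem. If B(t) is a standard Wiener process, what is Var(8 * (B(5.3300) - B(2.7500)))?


Var(alpha*(B(t)-B(s))) = alpha^2 * (t-s)
= 8^2 * (5.3300 - 2.7500)
= 64 * 2.5800
= 165.1200

165.1200


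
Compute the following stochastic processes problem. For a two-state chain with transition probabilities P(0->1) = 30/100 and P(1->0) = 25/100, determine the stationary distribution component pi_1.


Stationary distribution: pi_0 = p10/(p01+p10), pi_1 = p01/(p01+p10)
p01 = 0.3000, p10 = 0.2500
pi_1 = 0.5455

0.5455


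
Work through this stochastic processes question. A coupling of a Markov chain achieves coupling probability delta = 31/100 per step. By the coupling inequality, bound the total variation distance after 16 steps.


TV distance bound <= (1-delta)^n
= (1 - 0.3100)^16
= 0.6900^16
= 0.0026

0.0026


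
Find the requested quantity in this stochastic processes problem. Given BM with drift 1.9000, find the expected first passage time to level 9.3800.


Expected first passage time = a/mu
= 9.3800/1.9000
= 4.9368

4.9368


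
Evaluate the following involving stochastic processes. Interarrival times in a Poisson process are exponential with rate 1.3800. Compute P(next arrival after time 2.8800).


P(X > t) = exp(-lambda * t)
= exp(-1.3800 * 2.8800)
= exp(-3.9744) = 0.0188

0.0188


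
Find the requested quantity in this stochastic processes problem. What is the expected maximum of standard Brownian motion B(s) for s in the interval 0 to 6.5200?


E(max B(s)) = sqrt(2t/pi)
= sqrt(2*6.5200/pi)
= sqrt(4.1508)
= 2.0373

2.0373


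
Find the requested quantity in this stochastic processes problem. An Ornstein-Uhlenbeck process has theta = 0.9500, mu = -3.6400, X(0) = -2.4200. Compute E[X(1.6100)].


E[X(t)] = mu + (X(0) - mu)*exp(-theta*t)
= -3.6400 + (-2.4200 - -3.6400)*exp(-0.9500*1.6100)
= -3.6400 + 1.2200 * 0.2166
= -3.3757

-3.3757


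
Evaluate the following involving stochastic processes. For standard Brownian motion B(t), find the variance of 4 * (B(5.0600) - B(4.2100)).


Var(alpha*(B(t)-B(s))) = alpha^2 * (t-s)
= 4^2 * (5.0600 - 4.2100)
= 16 * 0.8500
= 13.6000

13.6000


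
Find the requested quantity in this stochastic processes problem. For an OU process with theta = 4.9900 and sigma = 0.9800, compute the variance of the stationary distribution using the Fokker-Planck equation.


Stationary variance = sigma^2 / (2*theta)
= 0.9800^2 / (2*4.9900)
= 0.9604 / 9.9800
= 0.0962

0.0962


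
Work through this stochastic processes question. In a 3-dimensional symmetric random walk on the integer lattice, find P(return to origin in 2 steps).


P(return in 2 steps) = P(reverse first step) = 1/(2d)
= 1/6
= 0.1667

0.1667


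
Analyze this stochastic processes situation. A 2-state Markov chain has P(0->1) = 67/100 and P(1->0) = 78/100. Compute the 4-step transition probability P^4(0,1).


Computing P^4 by matrix multiplication.
P = [[0.3300, 0.6700], [0.7800, 0.2200]]
After raising P to the power 4:
P^4(0,1) = 0.4431

0.4431


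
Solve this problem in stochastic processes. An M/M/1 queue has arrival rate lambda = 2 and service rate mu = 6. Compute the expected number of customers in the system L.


rho = 2/6 = 0.3333
L = rho/(1-rho)
= 0.3333/0.6667
= 0.5000

0.5000


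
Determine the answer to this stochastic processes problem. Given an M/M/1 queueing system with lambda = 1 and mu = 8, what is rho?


rho = lambda/mu
= 1/8
= 0.1250

0.1250


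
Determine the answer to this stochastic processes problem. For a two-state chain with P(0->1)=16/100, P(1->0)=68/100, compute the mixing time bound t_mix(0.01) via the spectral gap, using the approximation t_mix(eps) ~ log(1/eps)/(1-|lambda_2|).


lambda_2 = |1 - p01 - p10| = |1 - 0.1600 - 0.6800| = 0.1600
t_mix ~ log(1/eps)/(1 - |lambda_2|)
= log(100)/(1 - 0.1600) = 4.6052/0.8400
= 5.4823

5.4823


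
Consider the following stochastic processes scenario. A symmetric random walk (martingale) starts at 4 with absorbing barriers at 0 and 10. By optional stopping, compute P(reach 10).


By optional stopping theorem: E(M at tau) = M(0) = 4
P(hit 10)*10 + P(hit 0)*0 = 4
P(hit 10) = (4 - 0)/(10 - 0) = 2/5 = 0.4000

0.4000


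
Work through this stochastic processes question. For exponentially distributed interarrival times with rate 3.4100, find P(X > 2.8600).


P(X > t) = exp(-lambda * t)
= exp(-3.4100 * 2.8600)
= exp(-9.7526) = 5.8143e-05

5.8143e-05


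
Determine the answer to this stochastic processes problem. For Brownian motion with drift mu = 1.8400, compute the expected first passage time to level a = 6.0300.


Expected first passage time = a/mu
= 6.0300/1.8400
= 3.2772

3.2772


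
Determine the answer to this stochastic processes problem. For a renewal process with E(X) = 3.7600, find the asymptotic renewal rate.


Long-run renewal rate = 1/E(X)
= 1/3.7600
= 0.2660

0.2660


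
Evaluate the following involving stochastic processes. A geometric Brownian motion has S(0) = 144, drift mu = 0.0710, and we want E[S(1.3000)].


E[S(t)] = S(0) * exp(mu * t)
= 144 * exp(0.0710 * 1.3000)
= 144 * 1.0967
= 157.9239

157.9239


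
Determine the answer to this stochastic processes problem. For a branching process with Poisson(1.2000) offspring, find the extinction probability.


Since mu = 1.2000 > 1, extinction prob q < 1.
Solve s = exp(mu*(s-1)) iteratively.
q = 0.6863

0.6863


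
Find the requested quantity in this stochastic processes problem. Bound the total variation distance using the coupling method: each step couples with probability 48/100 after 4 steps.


TV distance bound <= (1-delta)^n
= (1 - 0.4800)^4
= 0.5200^4
= 0.0731

0.0731


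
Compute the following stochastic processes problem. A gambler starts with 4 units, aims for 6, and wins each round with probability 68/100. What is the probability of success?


Gambler's ruin formula:
r = q/p = 0.3200/0.6800 = 0.4706
P(win) = (1 - r^i)/(1 - r^N)
= (1 - 0.4706^4)/(1 - 0.4706^6)
= 0.9614

0.9614


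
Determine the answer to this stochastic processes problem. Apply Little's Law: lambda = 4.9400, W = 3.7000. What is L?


Little's Law: L = lambda * W
= 4.9400 * 3.7000
= 18.2780

18.2780


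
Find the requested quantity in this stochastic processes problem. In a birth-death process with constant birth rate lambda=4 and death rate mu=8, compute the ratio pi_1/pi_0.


For birth-death process, pi_n/pi_0 = (lambda/mu)^n
= (4/8)^1
= 0.5000

0.5000


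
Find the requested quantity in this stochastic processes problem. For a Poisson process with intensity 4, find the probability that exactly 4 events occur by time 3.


P(N(t)=k) = (lambda*t)^k * exp(-lambda*t) / k!
lambda*t = 12
= 12^4 * exp(-12) / 4!
= 20736 * 6.1442e-06 / 24
= 0.0053

0.0053


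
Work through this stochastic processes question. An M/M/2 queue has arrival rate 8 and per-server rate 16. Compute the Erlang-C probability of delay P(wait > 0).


a = lambda/mu = 0.5000
rho = a/c = 0.2500
Erlang-C formula applied:
C(c,a) = 0.1000

0.1000


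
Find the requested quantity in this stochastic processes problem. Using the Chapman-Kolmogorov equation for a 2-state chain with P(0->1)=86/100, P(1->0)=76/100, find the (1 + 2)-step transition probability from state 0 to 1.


P^3 = P^1 * P^2
Computing via matrix multiplication of the transition matrix.
Entry (0,1) of P^3 = 0.6574

0.6574


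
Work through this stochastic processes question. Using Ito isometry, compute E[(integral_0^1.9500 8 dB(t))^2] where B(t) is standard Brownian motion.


By Ito isometry: E[(int f dB)^2] = int f^2 dt
= 8^2 * 1.9500
= 64 * 1.9500 = 124.8000

124.8000


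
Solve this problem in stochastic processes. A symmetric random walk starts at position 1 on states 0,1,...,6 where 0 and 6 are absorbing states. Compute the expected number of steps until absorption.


For symmetric RW on 0,...,N with absorbing barriers, E(i) = i*(N-i)
E(1) = 1 * 5 = 5

5


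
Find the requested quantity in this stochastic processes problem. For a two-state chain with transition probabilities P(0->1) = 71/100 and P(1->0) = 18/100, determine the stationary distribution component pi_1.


Stationary distribution: pi_0 = p10/(p01+p10), pi_1 = p01/(p01+p10)
p01 = 0.7100, p10 = 0.1800
pi_1 = 0.7978

0.7978


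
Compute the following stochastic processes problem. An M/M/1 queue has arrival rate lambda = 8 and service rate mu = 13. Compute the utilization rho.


rho = lambda/mu
= 8/13
= 0.6154

0.6154


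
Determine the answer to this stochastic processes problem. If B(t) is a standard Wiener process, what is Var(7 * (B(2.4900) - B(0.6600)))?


Var(alpha*(B(t)-B(s))) = alpha^2 * (t-s)
= 7^2 * (2.4900 - 0.6600)
= 49 * 1.8300
= 89.6700

89.6700


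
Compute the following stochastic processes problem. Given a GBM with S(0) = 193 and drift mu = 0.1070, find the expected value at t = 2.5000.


E[S(t)] = S(0) * exp(mu * t)
= 193 * exp(0.1070 * 2.5000)
= 193 * 1.3067
= 252.1919

252.1919


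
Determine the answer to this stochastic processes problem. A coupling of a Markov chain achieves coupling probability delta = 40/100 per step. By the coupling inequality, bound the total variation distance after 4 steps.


TV distance bound <= (1-delta)^n
= (1 - 0.4000)^4
= 0.6000^4
= 0.1296

0.1296


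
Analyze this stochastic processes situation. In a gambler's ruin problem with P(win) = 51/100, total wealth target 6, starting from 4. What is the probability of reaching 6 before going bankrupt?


Gambler's ruin formula:
r = q/p = 0.4900/0.5100 = 0.9608
P(win) = (1 - r^i)/(1 - r^N)
= (1 - 0.9608^4)/(1 - 0.9608^6)
= 0.6930

0.6930


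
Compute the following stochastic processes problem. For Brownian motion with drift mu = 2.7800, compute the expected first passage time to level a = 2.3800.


Expected first passage time = a/mu
= 2.3800/2.7800
= 0.8561

0.8561


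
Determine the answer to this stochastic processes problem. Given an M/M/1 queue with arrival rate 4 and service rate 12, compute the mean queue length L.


rho = 4/12 = 0.3333
L = rho/(1-rho)
= 0.3333/0.6667
= 0.5000

0.5000


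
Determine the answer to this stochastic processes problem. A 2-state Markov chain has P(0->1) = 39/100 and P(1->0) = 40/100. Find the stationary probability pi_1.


Stationary distribution: pi_0 = p10/(p01+p10), pi_1 = p01/(p01+p10)
p01 = 0.3900, p10 = 0.4000
pi_1 = 0.4937

0.4937


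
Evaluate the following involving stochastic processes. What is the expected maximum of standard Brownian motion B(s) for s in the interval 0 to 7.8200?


E(max B(s)) = sqrt(2t/pi)
= sqrt(2*7.8200/pi)
= sqrt(4.9784)
= 2.2312

2.2312


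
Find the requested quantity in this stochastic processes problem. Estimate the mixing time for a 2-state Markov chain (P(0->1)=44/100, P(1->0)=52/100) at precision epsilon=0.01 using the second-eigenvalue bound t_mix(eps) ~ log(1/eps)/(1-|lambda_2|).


lambda_2 = |1 - p01 - p10| = |1 - 0.4400 - 0.5200| = 0.0400
t_mix ~ log(1/eps)/(1 - |lambda_2|)
= log(100)/(1 - 0.0400) = 4.6052/0.9600
= 4.7971

4.7971


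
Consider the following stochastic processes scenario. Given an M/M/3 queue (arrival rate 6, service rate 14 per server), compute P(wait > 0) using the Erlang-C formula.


a = lambda/mu = 0.4286
rho = a/c = 0.1429
Erlang-C formula applied:
C(c,a) = 0.0100

0.0100


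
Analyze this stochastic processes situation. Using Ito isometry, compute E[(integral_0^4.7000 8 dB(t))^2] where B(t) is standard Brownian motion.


By Ito isometry: E[(int f dB)^2] = int f^2 dt
= 8^2 * 4.7000
= 64 * 4.7000 = 300.8000

300.8000


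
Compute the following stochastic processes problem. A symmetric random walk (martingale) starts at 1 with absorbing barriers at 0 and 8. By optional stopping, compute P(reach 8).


By optional stopping theorem: E(M at tau) = M(0) = 1
P(hit 8)*8 + P(hit 0)*0 = 1
P(hit 8) = (1 - 0)/(8 - 0) = 1/8 = 0.1250

0.1250


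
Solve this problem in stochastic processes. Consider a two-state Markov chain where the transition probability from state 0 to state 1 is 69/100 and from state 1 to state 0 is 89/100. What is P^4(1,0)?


Computing P^4 by matrix multiplication.
P = [[0.3100, 0.6900], [0.8900, 0.1100]]
After raising P to the power 4:
P^4(1,0) = 0.4995

0.4995


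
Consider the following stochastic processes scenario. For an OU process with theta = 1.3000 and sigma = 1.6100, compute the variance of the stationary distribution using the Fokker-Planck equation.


Stationary variance = sigma^2 / (2*theta)
= 1.6100^2 / (2*1.3000)
= 2.5921 / 2.6000
= 0.9970

0.9970


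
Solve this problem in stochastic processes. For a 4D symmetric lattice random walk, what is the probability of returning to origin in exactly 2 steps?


P(return in 2 steps) = P(reverse first step) = 1/(2d)
= 1/8
= 0.1250

0.1250


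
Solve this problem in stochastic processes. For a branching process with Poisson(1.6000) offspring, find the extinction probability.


Since mu = 1.6000 > 1, extinction prob q < 1.
Solve s = exp(mu*(s-1)) iteratively.
q = 0.3580

0.3580


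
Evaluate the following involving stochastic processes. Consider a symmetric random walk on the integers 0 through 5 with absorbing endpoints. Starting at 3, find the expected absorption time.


For symmetric RW on 0,...,N with absorbing barriers, E(i) = i*(N-i)
E(3) = 3 * 2 = 6

6


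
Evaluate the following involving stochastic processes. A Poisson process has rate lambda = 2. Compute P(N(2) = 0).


P(N(t)=k) = (lambda*t)^k * exp(-lambda*t) / k!
lambda*t = 4
= 4^0 * exp(-4) / 0!
= 1 * 0.0183 / 1
= 0.0183

0.0183


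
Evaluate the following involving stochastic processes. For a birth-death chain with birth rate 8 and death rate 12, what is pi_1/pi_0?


For birth-death process, pi_n/pi_0 = (lambda/mu)^n
= (8/12)^1
= 0.6667

0.6667


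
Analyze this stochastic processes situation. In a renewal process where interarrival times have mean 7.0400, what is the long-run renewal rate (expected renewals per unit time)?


Long-run renewal rate = 1/E(X)
= 1/7.0400
= 0.1420

0.1420


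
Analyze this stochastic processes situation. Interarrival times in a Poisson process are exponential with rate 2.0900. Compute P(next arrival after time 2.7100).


P(X > t) = exp(-lambda * t)
= exp(-2.0900 * 2.7100)
= exp(-5.6639) = 0.0035

0.0035


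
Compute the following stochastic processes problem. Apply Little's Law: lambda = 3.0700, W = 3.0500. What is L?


Little's Law: L = lambda * W
= 3.0700 * 3.0500
= 9.3635

9.3635


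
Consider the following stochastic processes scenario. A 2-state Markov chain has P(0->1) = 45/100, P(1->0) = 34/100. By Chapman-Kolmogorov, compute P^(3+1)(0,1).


P^4 = P^3 * P^1
Computing via matrix multiplication of the transition matrix.
Entry (0,1) of P^4 = 0.5685

0.5685


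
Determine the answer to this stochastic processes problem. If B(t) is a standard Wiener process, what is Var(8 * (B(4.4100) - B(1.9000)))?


Var(alpha*(B(t)-B(s))) = alpha^2 * (t-s)
= 8^2 * (4.4100 - 1.9000)
= 64 * 2.5100
= 160.6400

160.6400


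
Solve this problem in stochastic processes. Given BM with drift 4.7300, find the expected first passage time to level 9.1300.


Expected first passage time = a/mu
= 9.1300/4.7300
= 1.9302

1.9302


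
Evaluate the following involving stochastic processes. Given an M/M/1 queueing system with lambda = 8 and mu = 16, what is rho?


rho = lambda/mu
= 8/16
= 0.5000

0.5000


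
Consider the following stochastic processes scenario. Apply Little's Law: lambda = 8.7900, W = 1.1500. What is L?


Little's Law: L = lambda * W
= 8.7900 * 1.1500
= 10.1085

10.1085


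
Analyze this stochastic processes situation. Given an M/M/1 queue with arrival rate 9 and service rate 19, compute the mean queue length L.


rho = 9/19 = 0.4737
L = rho/(1-rho)
= 0.4737/0.5263
= 0.9000

0.9000


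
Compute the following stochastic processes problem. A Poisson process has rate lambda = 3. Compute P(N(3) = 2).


P(N(t)=k) = (lambda*t)^k * exp(-lambda*t) / k!
lambda*t = 9
= 9^2 * exp(-9) / 2!
= 81 * 1.2341e-04 / 2
= 0.0050

0.0050


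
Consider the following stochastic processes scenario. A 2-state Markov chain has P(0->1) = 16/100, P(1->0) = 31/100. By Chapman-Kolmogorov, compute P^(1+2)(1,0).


P^3 = P^1 * P^2
Computing via matrix multiplication of the transition matrix.
Entry (1,0) of P^3 = 0.5614

0.5614


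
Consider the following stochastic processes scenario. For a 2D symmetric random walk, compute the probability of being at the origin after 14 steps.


P = C(14,7)^2 / 4^14
= 3432^2 / 268435456
= 11778624 / 268435456
= 0.0439

0.0439


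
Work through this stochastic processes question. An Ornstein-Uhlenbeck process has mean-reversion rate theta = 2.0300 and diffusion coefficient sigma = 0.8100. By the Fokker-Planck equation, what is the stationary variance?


Stationary variance = sigma^2 / (2*theta)
= 0.8100^2 / (2*2.0300)
= 0.6561 / 4.0600
= 0.1616

0.1616


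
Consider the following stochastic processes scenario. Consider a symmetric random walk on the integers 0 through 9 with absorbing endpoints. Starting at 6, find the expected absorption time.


For symmetric RW on 0,...,N with absorbing barriers, E(i) = i*(N-i)
E(6) = 6 * 3 = 18

18


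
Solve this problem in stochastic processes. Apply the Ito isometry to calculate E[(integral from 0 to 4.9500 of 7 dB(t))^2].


By Ito isometry: E[(int f dB)^2] = int f^2 dt
= 7^2 * 4.9500
= 49 * 4.9500 = 242.5500

242.5500


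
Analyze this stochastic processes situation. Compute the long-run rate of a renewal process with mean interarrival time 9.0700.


Long-run renewal rate = 1/E(X)
= 1/9.0700
= 0.1103

0.1103


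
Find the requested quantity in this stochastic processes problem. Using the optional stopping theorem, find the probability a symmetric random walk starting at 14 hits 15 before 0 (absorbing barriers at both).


By optional stopping theorem: E(M at tau) = M(0) = 14
P(hit 15)*15 + P(hit 0)*0 = 14
P(hit 15) = (14 - 0)/(15 - 0) = 14/15 = 0.9333

0.9333


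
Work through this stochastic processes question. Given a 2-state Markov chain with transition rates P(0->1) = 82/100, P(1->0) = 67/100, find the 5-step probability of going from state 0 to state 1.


Computing P^5 by matrix multiplication.
P = [[0.1800, 0.8200], [0.6700, 0.3300]]
After raising P to the power 5:
P^5(0,1) = 0.5659

0.5659


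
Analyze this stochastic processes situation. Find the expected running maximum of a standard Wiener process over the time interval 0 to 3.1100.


E(max B(s)) = sqrt(2t/pi)
= sqrt(2*3.1100/pi)
= sqrt(1.9799)
= 1.4071

1.4071


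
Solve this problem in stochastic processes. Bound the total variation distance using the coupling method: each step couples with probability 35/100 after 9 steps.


TV distance bound <= (1-delta)^n
= (1 - 0.3500)^9
= 0.6500^9
= 0.0207

0.0207


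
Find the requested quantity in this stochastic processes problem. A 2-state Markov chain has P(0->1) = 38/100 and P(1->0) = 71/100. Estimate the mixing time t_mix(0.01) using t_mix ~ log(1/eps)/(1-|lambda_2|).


lambda_2 = |1 - p01 - p10| = |1 - 0.3800 - 0.7100| = 0.0900
t_mix ~ log(1/eps)/(1 - |lambda_2|)
= log(100)/(1 - 0.0900) = 4.6052/0.9100
= 5.0606

5.0606


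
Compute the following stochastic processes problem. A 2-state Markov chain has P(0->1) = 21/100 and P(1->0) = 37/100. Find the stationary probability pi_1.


Stationary distribution: pi_0 = p10/(p01+p10), pi_1 = p01/(p01+p10)
p01 = 0.2100, p10 = 0.3700
pi_1 = 0.3621

0.3621


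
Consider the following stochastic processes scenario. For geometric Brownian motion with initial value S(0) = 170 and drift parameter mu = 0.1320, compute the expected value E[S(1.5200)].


E[S(t)] = S(0) * exp(mu * t)
= 170 * exp(0.1320 * 1.5200)
= 170 * 1.2222
= 207.7714

207.7714


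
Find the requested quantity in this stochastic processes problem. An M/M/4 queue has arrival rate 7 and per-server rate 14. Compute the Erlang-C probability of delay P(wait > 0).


a = lambda/mu = 0.5000
rho = a/c = 0.1250
Erlang-C formula applied:
C(c,a) = 0.0018

0.0018


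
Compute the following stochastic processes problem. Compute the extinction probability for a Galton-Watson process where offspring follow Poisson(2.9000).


Since mu = 2.9000 > 1, extinction prob q < 1.
Solve s = exp(mu*(s-1)) iteratively.
q = 0.0668

0.0668


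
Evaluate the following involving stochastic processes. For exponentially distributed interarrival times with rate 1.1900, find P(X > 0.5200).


P(X > t) = exp(-lambda * t)
= exp(-1.1900 * 0.5200)
= exp(-0.6188) = 0.5386

0.5386


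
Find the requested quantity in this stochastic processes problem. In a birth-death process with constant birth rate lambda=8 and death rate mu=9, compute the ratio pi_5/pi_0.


For birth-death process, pi_n/pi_0 = (lambda/mu)^n
= (8/9)^5
= 0.5549

0.5549


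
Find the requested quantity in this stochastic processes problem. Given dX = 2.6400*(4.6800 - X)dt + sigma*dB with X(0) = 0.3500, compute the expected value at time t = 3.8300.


E[X(t)] = mu + (X(0) - mu)*exp(-theta*t)
= 4.6800 + (0.3500 - 4.6800)*exp(-2.6400*3.8300)
= 4.6800 + -4.3300 * 4.0622e-05
= 4.6798

4.6798


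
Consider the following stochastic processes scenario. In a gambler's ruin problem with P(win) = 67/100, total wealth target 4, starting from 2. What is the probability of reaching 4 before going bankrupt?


Gambler's ruin formula:
r = q/p = 0.3300/0.6700 = 0.4925
P(win) = (1 - r^i)/(1 - r^N)
= (1 - 0.4925^2)/(1 - 0.4925^4)
= 0.8048

0.8048


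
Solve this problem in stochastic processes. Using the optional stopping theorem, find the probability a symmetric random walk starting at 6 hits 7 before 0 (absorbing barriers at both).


By optional stopping theorem: E(M at tau) = M(0) = 6
P(hit 7)*7 + P(hit 0)*0 = 6
P(hit 7) = (6 - 0)/(7 - 0) = 6/7 = 0.8571

0.8571


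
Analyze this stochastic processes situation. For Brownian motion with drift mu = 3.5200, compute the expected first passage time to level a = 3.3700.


Expected first passage time = a/mu
= 3.3700/3.5200
= 0.9574

0.9574


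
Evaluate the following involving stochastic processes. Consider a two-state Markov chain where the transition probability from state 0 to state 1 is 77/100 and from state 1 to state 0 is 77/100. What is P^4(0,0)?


Computing P^4 by matrix multiplication.
P = [[0.2300, 0.7700], [0.7700, 0.2300]]
After raising P to the power 4:
P^4(0,0) = 0.5425

0.5425


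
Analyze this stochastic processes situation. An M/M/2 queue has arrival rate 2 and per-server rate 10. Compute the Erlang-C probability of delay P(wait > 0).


a = lambda/mu = 0.2000
rho = a/c = 0.1000
Erlang-C formula applied:
C(c,a) = 0.0182

0.0182


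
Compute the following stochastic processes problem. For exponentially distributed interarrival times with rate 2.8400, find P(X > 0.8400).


P(X > t) = exp(-lambda * t)
= exp(-2.8400 * 0.8400)
= exp(-2.3856) = 0.0920

0.0920


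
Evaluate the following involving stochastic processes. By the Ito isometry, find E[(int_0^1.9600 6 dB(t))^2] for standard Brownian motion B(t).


By Ito isometry: E[(int f dB)^2] = int f^2 dt
= 6^2 * 1.9600
= 36 * 1.9600 = 70.5600

70.5600


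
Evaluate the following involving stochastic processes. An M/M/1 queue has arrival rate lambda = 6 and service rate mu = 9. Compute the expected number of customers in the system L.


rho = 6/9 = 0.6667
L = rho/(1-rho)
= 0.6667/0.3333
= 2.0000

2.0000


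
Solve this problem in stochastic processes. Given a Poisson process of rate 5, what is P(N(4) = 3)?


P(N(t)=k) = (lambda*t)^k * exp(-lambda*t) / k!
lambda*t = 20
= 20^3 * exp(-20) / 3!
= 8000 * 2.0612e-09 / 6
= 2.7482e-06

2.7482e-06


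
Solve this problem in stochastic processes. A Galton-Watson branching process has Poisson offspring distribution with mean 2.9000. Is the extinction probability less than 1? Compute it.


Since mu = 2.9000 > 1, extinction prob q < 1.
Solve s = exp(mu*(s-1)) iteratively.
q = 0.0668

0.0668


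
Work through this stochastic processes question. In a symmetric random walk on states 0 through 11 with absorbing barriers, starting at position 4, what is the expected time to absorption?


For symmetric RW on 0,...,N with absorbing barriers, E(i) = i*(N-i)
E(4) = 4 * 7 = 28

28


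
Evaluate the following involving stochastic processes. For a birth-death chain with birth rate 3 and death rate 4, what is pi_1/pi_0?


For birth-death process, pi_n/pi_0 = (lambda/mu)^n
= (3/4)^1
= 0.7500

0.7500


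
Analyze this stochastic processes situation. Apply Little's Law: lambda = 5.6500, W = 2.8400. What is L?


Little's Law: L = lambda * W
= 5.6500 * 2.8400
= 16.0460

16.0460


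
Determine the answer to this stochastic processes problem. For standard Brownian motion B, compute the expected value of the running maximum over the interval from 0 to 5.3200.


E(max B(s)) = sqrt(2t/pi)
= sqrt(2*5.3200/pi)
= sqrt(3.3868)
= 1.8403

1.8403


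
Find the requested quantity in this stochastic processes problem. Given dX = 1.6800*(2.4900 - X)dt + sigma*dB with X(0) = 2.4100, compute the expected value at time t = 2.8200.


E[X(t)] = mu + (X(0) - mu)*exp(-theta*t)
= 2.4900 + (2.4100 - 2.4900)*exp(-1.6800*2.8200)
= 2.4900 + -0.0800 * 0.0088
= 2.4893

2.4893


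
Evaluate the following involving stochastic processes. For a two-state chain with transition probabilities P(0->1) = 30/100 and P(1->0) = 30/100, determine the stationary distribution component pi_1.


Stationary distribution: pi_0 = p10/(p01+p10), pi_1 = p01/(p01+p10)
p01 = 0.3000, p10 = 0.3000
pi_1 = 0.5000

0.5000


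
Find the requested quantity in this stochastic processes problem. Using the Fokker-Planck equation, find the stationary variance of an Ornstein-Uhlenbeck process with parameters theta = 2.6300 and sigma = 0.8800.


Stationary variance = sigma^2 / (2*theta)
= 0.8800^2 / (2*2.6300)
= 0.7744 / 5.2600
= 0.1472

0.1472


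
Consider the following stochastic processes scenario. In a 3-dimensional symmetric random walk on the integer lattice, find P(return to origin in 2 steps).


P(return in 2 steps) = P(reverse first step) = 1/(2d)
= 1/6
= 0.1667

0.1667
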